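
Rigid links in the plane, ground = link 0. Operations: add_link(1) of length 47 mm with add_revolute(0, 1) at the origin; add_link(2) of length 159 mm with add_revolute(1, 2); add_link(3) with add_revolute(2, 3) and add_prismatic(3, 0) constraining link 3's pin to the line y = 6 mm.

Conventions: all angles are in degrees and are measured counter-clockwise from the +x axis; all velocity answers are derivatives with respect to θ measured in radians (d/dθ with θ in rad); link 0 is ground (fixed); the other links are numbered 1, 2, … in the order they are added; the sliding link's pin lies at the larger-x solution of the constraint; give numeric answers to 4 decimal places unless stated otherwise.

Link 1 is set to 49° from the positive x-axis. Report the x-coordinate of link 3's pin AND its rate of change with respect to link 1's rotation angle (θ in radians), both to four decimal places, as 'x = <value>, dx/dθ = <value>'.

geometry: r = 47 mm, L = 159 mm, e = 6 mm
crank pin P = (r cos θ, r sin θ) = (30.834774, 35.471350)
h = r sin θ − e = 35.471350 − 6 = 29.471350
x = r cos θ + √(L² − h²) = 30.834774 + 156.244806 = 187.079581
dx/dθ = −r sin θ − h·r cos θ/√(L² − h²) (θ in radians; h = 29.471350) = -41.287495

x = 187.0796, dx/dθ = -41.2875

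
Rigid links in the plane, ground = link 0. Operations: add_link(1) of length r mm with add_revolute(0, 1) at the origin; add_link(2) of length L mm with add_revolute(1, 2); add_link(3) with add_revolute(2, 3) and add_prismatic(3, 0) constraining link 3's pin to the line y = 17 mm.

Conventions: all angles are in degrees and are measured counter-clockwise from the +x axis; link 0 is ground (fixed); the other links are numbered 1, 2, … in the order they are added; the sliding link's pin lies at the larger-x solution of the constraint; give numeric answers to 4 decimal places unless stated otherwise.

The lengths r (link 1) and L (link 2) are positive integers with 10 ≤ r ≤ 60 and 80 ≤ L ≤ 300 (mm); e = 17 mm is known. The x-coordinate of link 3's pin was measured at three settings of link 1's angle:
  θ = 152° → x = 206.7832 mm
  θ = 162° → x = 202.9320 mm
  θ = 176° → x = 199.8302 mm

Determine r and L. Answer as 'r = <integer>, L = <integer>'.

constraint per measurement: (x − r cos θ)² + (r sin θ − e)² = L²
subtracting the θ₁ and θ₂ equations cancels the r² and L² terms:
r = (x₁² − x₂²) / (2[(x₁cos θ₁ + e sin θ₁) − (x₂cos θ₂ + e sin θ₂)]) = 60.0015 → r = 60
L² = (x₁ − r cos θ₁)² + (r sin θ₁ − e)² = 67600.0173 → L = 260.0000 → L = 260
check at θ₃=176°: x = 199.8302 (printed 199.8302) ✓

r = 60, L = 260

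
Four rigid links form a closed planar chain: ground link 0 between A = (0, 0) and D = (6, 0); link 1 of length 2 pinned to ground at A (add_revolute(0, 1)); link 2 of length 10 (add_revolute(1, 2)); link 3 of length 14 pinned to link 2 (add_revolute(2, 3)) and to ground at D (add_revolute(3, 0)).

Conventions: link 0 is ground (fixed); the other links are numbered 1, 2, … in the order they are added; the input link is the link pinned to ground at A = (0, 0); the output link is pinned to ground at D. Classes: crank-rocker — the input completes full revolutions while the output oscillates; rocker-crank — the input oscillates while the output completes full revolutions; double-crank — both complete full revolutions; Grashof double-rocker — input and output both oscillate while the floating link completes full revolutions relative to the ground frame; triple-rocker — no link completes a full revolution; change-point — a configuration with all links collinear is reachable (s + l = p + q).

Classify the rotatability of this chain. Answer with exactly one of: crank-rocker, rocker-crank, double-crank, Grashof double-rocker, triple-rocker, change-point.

lengths: ground=6, input=2, coupler=10, output=14
sorted: s=2 (shortest), l=14 (longest), p+q=16
s + l = 16 vs p + q = 16
s + l = p + q → change-point (collinear configuration reachable)

change-point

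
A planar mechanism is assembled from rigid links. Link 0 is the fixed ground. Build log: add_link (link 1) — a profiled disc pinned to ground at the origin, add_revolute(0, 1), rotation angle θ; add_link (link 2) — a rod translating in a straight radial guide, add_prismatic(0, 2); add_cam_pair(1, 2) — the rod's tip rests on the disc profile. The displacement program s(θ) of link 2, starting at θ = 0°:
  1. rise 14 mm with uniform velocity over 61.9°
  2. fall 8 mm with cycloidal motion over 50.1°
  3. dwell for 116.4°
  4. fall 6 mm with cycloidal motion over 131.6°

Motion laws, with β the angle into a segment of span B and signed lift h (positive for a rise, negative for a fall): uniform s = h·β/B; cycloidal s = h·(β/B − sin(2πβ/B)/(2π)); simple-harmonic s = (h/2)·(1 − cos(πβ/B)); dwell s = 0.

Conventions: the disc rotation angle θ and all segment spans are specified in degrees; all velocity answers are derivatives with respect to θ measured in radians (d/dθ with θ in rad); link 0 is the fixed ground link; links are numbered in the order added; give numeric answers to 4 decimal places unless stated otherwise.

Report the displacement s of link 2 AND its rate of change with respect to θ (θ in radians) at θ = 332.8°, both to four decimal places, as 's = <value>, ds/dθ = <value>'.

seg 1 [0°–61.9°] uniform, h=14: full span → s += 14 → s = 14.0000
seg 2 [61.9°–112°] cycloidal, h=-8: full span → s += -8 → s = 6.0000
seg 3 [112°–228.4°] dwell: s stays 6.0000
seg 4 [228.4°–360°] cycloidal, h=-6: θ=332.8° here. β=104.4, B=131.6. -6·(0.7933 − sin(2π·0.7933)/(2π)) = -5.6797 → s = 0.3203
velocity in seg [228.4°–360°] (cycloidal), θ in radians: β = 104.4° = 1.8221 rad, B = 131.6° = 2.2969 rad; ds/dθ = (h/B)(1 − cos(2πβ/B)) = ((-6)/2.2969)(1 − cos(2π·0.7933)) = -1.910099 mm/rad

s = 0.3203, ds/dθ = -1.9101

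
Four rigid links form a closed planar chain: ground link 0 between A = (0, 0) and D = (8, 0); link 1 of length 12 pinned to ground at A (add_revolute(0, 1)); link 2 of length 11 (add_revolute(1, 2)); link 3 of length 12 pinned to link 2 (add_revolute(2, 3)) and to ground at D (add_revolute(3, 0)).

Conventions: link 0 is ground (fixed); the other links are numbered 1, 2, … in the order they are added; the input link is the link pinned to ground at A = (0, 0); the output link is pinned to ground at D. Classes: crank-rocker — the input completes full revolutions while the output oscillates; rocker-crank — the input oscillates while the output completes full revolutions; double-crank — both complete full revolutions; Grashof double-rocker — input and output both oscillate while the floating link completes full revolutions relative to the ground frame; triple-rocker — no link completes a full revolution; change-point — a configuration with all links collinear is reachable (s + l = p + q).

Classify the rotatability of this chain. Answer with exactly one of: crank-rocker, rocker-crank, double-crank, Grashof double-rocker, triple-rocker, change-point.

lengths: ground=8, input=12, coupler=11, output=12
sorted: s=8 (shortest), l=12 (longest), p+q=23
s + l = 20 vs p + q = 23
s + l < p + q (Grashof) with shortest = ground link → double-crank

double-crank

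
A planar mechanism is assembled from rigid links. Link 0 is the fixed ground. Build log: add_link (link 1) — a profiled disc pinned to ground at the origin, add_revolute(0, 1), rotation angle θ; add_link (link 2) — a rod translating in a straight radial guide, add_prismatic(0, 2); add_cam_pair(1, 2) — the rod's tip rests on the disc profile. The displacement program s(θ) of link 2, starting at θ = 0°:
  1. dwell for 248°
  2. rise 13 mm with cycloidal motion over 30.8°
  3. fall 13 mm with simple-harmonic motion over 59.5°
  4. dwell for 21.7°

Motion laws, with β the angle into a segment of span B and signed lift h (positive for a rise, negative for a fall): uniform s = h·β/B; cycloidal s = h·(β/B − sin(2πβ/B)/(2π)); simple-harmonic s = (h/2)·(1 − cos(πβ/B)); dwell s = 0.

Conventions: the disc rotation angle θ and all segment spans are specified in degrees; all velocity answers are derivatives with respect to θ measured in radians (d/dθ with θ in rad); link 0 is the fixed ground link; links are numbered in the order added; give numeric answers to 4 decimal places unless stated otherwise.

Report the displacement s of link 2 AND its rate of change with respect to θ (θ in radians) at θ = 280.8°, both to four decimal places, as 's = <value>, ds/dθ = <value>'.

seg 1 [0°–248°] dwell: s stays 0.0000
seg 2 [248°–278.8°] cycloidal, h=13: full span → s += 13 → s = 13.0000
seg 3 [278.8°–338.3°] simple-harmonic, h=-13: θ=280.8° here. β=2, B=59.5. -13/2·(1 − cos(π·0.0336)) = -0.0362 → s = 12.9638
velocity in seg [278.8°–338.3°] (simple-harmonic), θ in radians: β = 2° = 0.0349 rad, B = 59.5° = 1.0385 rad; ds/dθ = (πh/(2B)) sin(πβ/B) = (π·(-13)/(2·1.0385)) sin(π·0.0336) = -2.072642 mm/rad

s = 12.9638, ds/dθ = -2.0726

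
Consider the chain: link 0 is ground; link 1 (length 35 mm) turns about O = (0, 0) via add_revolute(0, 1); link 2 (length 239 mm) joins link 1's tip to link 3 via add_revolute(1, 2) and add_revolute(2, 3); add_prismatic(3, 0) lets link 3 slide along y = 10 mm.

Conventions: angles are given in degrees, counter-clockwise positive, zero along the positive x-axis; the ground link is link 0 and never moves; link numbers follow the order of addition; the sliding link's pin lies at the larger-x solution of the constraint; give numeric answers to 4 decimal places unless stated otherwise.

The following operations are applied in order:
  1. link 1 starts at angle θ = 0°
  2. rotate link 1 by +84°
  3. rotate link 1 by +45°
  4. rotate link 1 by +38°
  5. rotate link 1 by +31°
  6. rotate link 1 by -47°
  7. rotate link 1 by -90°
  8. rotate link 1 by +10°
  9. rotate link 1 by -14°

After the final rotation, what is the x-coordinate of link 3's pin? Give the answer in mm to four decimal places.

geometry: r = 35 mm, L = 239 mm, e = 10 mm; θ starts at 0°
rotate link 1 by +84°: θ ← 0° +84° = 84°
rotate link 1 by +45°: θ ← 84° +45° = 129°
rotate link 1 by +38°: θ ← 129° +38° = 167°
rotate link 1 by +31°: θ ← 167° +31° = 198°
rotate link 1 by -47°: θ ← 198° -47° = 151°
rotate link 1 by -90°: θ ← 151° -90° = 61°
rotate link 1 by +10°: θ ← 61° +10° = 71°
rotate link 1 by -14°: θ ← 71° -14° = 57°
crank pin P = (r cos θ, r sin θ) = (19.062366, 29.353470)
h = r sin θ − e = 29.353470 − 10 = 19.353470
x = r cos θ + √(L² − h²) = 19.062366 + 238.215120 = 257.277486

257.2775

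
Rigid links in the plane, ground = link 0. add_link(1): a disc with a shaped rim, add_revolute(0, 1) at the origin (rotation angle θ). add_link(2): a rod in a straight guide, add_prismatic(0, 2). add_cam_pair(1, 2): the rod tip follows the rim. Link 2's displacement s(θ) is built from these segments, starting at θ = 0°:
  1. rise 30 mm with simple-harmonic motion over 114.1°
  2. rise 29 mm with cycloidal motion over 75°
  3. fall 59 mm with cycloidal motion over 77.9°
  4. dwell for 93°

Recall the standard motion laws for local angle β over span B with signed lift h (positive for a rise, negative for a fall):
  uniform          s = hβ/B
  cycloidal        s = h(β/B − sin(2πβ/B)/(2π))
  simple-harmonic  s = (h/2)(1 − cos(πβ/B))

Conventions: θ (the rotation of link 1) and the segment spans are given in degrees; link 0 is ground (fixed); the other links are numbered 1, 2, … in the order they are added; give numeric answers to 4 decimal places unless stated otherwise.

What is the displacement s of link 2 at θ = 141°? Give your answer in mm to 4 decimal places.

segment 1 (0° to 114.1°, simple-harmonic, h = 30) is passed completely: s = 0.0000 + (30) = 30.0000
θ = 141° falls in segment 2 (114.1° to 189.1°, cycloidal, h = 29): β = 141 − 114.1 = 26.9°, B = 75°; Δs = 29·(0.3587 − sin(2π·0.3587)/(2π)) = 6.8205; s = 30.0000 + 6.8205 = 36.8205

36.8205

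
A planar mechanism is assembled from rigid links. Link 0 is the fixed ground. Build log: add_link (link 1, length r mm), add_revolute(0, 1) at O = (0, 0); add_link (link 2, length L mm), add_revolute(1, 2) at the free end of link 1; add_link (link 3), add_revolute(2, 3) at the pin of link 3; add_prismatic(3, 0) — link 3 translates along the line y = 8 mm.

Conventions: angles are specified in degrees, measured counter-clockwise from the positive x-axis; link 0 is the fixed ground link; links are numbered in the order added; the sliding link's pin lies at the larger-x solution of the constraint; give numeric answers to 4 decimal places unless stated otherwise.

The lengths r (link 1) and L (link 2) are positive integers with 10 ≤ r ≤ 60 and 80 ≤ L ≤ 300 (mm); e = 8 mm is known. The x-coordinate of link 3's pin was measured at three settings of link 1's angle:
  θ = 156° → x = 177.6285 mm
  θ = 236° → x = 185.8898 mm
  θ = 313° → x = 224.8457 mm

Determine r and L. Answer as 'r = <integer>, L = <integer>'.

constraint per measurement: (x − r cos θ)² + (r sin θ − e)² = L²
subtracting the θ₁ and θ₂ equations cancels the r² and L² terms:
r = (x₁² − x₂²) / (2[(x₁cos θ₁ + e sin θ₁) − (x₂cos θ₂ + e sin θ₂)]) = 31.0002 → r = 31
L² = (x₁ − r cos θ₁)² + (r sin θ₁ − e)² = 42435.9886 → L = 206.0000 → L = 206
check at θ₃=313°: x = 224.8457 (printed 224.8457) ✓

r = 31, L = 206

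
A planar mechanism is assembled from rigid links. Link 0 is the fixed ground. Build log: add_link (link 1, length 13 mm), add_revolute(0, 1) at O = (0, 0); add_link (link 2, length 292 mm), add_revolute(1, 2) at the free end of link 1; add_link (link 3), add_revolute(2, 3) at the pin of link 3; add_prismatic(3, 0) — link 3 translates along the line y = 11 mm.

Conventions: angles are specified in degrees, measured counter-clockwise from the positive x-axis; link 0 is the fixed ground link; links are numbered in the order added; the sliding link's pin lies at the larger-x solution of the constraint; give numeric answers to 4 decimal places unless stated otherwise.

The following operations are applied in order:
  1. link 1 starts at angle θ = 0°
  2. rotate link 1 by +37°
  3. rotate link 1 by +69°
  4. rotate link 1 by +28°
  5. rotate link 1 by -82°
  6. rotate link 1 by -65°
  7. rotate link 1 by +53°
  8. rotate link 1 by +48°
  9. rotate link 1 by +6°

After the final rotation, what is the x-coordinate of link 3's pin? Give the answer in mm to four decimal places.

geometry: r = 13 mm, L = 292 mm, e = 11 mm; θ starts at 0°
rotate link 1 by +37°: θ ← 0° +37° = 37°
rotate link 1 by +69°: θ ← 37° +69° = 106°
rotate link 1 by +28°: θ ← 106° +28° = 134°
rotate link 1 by -82°: θ ← 134° -82° = 52°
rotate link 1 by -65°: θ ← 52° -65° = -13°
rotate link 1 by +53°: θ ← -13° +53° = 40°
rotate link 1 by +48°: θ ← 40° +48° = 88°
rotate link 1 by +6°: θ ← 88° +6° = 94°
crank pin P = (r cos θ, r sin θ) = (-0.906834, 12.968333)
h = r sin θ − e = 12.968333 − 11 = 1.968333
x = r cos θ + √(L² − h²) = -0.906834 + 291.993366 = 291.086532

291.0865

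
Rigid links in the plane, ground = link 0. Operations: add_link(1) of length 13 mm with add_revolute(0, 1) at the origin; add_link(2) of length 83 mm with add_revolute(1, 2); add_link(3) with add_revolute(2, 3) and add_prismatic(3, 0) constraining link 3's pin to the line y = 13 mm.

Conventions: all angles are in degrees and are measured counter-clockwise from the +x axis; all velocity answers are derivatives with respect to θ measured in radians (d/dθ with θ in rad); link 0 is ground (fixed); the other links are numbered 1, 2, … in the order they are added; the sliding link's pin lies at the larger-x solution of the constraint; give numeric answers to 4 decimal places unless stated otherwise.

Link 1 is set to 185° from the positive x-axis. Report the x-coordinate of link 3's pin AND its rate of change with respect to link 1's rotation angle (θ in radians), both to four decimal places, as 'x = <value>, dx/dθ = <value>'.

geometry: r = 13 mm, L = 83 mm, e = 13 mm
crank pin P = (r cos θ, r sin θ) = (-12.950531, -1.133025)
h = r sin θ − e = -1.133025 − 13 = -14.133025
x = r cos θ + √(L² − h²) = -12.950531 + 81.787882 = 68.837351
dx/dθ = −r sin θ − h·r cos θ/√(L² − h²) (θ in radians; h = -14.133025) = -1.104840

x = 68.8374, dx/dθ = -1.1048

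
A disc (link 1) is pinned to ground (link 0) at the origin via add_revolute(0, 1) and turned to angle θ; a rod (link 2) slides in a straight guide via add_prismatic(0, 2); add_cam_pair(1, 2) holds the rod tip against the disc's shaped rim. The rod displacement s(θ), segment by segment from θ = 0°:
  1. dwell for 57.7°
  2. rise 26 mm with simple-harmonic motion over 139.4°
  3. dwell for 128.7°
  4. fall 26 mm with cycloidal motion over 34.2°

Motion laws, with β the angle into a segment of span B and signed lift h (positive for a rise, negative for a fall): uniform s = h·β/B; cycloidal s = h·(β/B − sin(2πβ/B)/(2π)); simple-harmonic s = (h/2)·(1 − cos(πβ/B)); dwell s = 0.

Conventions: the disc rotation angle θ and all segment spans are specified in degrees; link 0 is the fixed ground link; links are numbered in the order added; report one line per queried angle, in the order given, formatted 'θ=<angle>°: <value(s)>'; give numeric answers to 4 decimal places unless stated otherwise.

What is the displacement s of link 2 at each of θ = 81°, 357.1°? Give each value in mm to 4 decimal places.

segment 1 (0° to 57.7°, dwell): s unchanged at 0.0000
θ = 81° falls in segment 2 (57.7° to 197.1°, simple-harmonic, h = 26): β = 81 − 57.7 = 23.3°, B = 139.4°; Δs = 26/2·(1 − cos(π·0.1671)) = 1.7514; s = 0.0000 + 1.7514 = 1.7514
segment 2 (57.7° to 197.1°, simple-harmonic, h = 26) is passed completely: s = 0.0000 + (26) = 26.0000
segment 3 (197.1° to 325.8°, dwell): s unchanged at 26.0000
θ = 357.1° falls in segment 4 (325.8° to 360°, cycloidal, h = -26): β = 357.1 − 325.8 = 31.3°, B = 34.2°; Δs = -26·(0.9152 − sin(2π·0.9152)/(2π)) = -25.8972; s = 26.0000 − 25.8972 = 0.1028

θ=81°: 1.7514
θ=357.1°: 0.1028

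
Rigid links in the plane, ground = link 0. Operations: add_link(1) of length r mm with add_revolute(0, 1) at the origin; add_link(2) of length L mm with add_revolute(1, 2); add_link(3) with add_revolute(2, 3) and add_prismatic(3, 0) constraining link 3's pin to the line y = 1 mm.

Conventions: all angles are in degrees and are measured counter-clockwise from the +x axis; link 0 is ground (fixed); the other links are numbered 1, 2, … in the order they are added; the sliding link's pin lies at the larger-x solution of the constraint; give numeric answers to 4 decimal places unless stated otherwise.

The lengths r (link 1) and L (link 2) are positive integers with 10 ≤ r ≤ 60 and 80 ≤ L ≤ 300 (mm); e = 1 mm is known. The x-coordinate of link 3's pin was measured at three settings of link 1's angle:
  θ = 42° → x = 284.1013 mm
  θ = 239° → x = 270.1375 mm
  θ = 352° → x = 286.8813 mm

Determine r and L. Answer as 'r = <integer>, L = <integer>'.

constraint per measurement: (x − r cos θ)² + (r sin θ − e)² = L²
subtracting the θ₁ and θ₂ equations cancels the r² and L² terms:
r = (x₁² − x₂²) / (2[(x₁cos θ₁ + e sin θ₁) − (x₂cos θ₂ + e sin θ₂)]) = 11.0000 → r = 11
L² = (x₁ − r cos θ₁)² + (r sin θ₁ − e)² = 76176.0027 → L = 276.0000 → L = 276
check at θ₃=352°: x = 286.8813 (printed 286.8813) ✓

r = 11, L = 276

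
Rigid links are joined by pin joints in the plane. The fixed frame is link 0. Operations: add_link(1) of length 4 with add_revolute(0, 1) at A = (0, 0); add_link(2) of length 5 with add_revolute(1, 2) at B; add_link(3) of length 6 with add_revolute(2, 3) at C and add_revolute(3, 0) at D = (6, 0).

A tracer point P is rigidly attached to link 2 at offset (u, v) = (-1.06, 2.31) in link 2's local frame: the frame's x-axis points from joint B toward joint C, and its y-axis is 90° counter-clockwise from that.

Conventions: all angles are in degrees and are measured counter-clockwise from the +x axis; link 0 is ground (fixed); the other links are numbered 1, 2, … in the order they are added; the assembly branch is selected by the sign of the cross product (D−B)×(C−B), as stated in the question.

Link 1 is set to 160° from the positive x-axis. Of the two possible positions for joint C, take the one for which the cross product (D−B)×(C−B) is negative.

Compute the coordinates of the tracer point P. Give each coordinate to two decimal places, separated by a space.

A=(0,0), D=(6.00,0)
B = A + 4.00·(cos160°, sin160°) = (-3.7588, 1.3681)
|BD| = 9.8542
circle(B,5.00) ∩ circle(D,6.00): a=4.3690, h=2.4315
  candidates: C₊=(0.9055,3.1695) cross=23.960; C₋=(0.2303,-1.6464) cross=-23.960
  branch - wants cross < 0 → take C=(0.2303,-1.6464) (cross=-23.960)
ex = (C−B)/|BC| = (0.7978,-0.6029); ey = (0.6029,0.7978)
P = B + -1.06·ex + 2.31·ey = (-3.2118,3.8501)

-3.21 3.85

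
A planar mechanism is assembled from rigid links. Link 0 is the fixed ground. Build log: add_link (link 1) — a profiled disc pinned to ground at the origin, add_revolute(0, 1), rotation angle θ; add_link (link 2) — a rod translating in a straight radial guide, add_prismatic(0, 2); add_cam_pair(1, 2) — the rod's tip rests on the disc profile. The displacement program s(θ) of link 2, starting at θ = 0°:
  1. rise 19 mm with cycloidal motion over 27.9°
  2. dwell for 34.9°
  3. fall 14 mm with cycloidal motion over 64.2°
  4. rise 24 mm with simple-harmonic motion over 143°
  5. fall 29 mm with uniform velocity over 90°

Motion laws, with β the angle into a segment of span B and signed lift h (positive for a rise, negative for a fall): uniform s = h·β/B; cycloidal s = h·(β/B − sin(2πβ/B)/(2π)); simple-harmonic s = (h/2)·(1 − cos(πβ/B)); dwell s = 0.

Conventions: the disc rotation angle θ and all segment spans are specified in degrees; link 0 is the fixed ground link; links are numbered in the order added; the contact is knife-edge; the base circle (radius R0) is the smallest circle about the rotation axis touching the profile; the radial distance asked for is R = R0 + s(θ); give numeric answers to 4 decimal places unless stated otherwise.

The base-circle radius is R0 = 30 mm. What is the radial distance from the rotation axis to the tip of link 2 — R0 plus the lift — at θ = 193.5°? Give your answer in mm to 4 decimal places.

seg 1 [0°–27.9°] cycloidal, h=19: full span → s += 19 → s = 19.0000
seg 2 [27.9°–62.8°] dwell: s stays 19.0000
seg 3 [62.8°–127°] cycloidal, h=-14: full span → s += -14 → s = 5.0000
seg 4 [127°–270°] simple-harmonic, h=24: θ=193.5° here. β=66.5, B=143. 24/2·(1 − cos(π·0.4650)) = 10.6845 → s = 15.6845
R = R0 + s = 30 + 15.6845 = 45.6845

45.6845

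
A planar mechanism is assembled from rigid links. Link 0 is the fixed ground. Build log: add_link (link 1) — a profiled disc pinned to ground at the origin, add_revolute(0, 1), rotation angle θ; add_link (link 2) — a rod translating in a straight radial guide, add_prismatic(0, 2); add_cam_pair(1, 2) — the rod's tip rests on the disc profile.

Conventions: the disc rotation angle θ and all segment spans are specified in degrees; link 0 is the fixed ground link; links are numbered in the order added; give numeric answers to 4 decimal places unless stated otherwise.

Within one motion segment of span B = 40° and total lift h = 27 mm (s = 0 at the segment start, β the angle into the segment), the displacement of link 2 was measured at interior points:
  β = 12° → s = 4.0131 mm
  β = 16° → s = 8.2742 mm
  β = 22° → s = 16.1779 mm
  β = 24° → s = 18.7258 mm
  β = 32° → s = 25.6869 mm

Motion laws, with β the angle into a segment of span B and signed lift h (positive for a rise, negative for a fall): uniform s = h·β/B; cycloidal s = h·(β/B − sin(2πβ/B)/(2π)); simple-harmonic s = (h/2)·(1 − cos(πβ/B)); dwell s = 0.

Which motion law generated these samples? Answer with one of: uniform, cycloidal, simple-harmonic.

candidates at β/B = r: uniform s = h·r (linear in β); cycloidal s = h·(r − sin(2πr)/(2π)); simple-harmonic s = (h/2)(1 − cos(πr))
β=12°: printed 4.0131 | uniform 8.1000, cycloidal 4.0131, simple-harmonic 5.5649
β=16°: printed 8.2742 | uniform 10.8000, cycloidal 8.2742, simple-harmonic 9.3283
β=22°: printed 16.1779 | uniform 14.8500, cycloidal 16.1779, simple-harmonic 15.6119
β=24°: printed 18.7258 | uniform 16.2000, cycloidal 18.7258, simple-harmonic 17.6717
β=32°: printed 25.6869 | uniform 21.6000, cycloidal 25.6869, simple-harmonic 24.4217
only one law matches every sample → cycloidal

cycloidal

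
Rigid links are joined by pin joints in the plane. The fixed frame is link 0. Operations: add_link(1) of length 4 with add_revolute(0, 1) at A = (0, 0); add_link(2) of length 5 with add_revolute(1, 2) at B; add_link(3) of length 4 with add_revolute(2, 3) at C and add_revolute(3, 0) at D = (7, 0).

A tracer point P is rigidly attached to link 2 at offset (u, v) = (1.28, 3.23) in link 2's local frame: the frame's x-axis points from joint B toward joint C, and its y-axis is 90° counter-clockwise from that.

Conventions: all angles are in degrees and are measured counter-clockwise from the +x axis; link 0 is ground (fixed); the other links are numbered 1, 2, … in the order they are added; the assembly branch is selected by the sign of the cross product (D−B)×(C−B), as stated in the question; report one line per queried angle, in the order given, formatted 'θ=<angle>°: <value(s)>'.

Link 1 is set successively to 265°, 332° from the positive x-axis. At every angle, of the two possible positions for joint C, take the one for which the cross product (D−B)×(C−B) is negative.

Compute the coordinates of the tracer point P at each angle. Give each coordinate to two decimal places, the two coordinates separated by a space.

A=(0,0), D=(7.00,0)
θ=265°: B = A + 4.00·(cos265°, sin265°) = (-0.3486, -3.9848)
θ=265°: |BD| = 8.3595
θ=265°: circle(B,5.00) ∩ circle(D,4.00): a=4.7180, h=1.6553
θ=265°:   candidates: C₊=(3.0099,-0.2806) cross=13.837; C₋=(4.5880,-3.1909) cross=-13.837
θ=265°:   branch - wants cross < 0 → take C=(4.5880,-3.1909) (cross=-13.837)
θ=265°: ex = (C−B)/|BC| = (0.9873,0.1588); ey = (-0.1588,0.9873)
θ=265°: P = B + 1.28·ex + 3.23·ey = (0.4023,-0.5925)
θ=332°: B = A + 4.00·(cos332°, sin332°) = (3.5318, -1.8779)
θ=332°: |BD| = 3.9440
θ=332°: circle(B,5.00) ∩ circle(D,4.00): a=3.1130, h=3.9127
θ=332°:   candidates: C₊=(4.4062,3.0451) cross=15.432; C₋=(8.1322,-3.8364) cross=-15.432
θ=332°:   branch - wants cross < 0 → take C=(8.1322,-3.8364) (cross=-15.432)
θ=332°: ex = (C−B)/|BC| = (0.9201,-0.3917); ey = (0.3917,0.9201)
θ=332°: P = B + 1.28·ex + 3.23·ey = (5.9747,0.5926)

θ=265°: 0.40 -0.59
θ=332°: 5.97 0.59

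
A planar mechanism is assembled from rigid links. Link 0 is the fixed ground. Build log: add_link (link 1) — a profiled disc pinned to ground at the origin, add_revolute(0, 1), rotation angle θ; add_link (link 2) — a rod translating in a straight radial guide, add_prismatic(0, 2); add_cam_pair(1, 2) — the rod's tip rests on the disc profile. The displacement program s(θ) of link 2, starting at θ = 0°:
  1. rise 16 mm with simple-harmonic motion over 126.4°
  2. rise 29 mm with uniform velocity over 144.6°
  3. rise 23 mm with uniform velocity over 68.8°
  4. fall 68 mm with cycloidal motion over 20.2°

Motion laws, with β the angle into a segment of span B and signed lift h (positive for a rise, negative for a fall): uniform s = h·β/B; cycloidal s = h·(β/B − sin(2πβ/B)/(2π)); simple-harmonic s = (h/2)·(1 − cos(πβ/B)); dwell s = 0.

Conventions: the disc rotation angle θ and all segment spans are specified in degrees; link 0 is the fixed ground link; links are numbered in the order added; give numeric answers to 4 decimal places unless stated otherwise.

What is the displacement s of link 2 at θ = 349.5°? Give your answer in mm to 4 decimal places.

seg 1 [0°–126.4°] simple-harmonic, h=16: full span → s += 16 → s = 16.0000
seg 2 [126.4°–271°] uniform, h=29: full span → s += 29 → s = 45.0000
seg 3 [271°–339.8°] uniform, h=23: full span → s += 23 → s = 68.0000
seg 4 [339.8°–360°] cycloidal, h=-68: θ=349.5° here. β=9.7, B=20.2. -68·(0.4802 − sin(2π·0.4802)/(2π)) = -31.3104 → s = 36.6896

36.6896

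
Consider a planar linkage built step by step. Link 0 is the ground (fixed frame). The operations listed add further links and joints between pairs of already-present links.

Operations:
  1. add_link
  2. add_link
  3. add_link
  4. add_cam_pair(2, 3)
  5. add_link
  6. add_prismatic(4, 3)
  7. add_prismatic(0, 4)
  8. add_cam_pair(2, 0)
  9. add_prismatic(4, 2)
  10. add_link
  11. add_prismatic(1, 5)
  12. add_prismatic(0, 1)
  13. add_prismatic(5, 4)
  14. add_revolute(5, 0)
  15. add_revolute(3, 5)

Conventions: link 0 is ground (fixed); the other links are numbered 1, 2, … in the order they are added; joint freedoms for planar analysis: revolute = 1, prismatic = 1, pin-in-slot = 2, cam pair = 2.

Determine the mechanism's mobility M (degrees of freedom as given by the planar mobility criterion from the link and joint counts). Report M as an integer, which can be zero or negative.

ground; <1,0,0>
#1 <2,0,0>
#2 <3,0,0>
#3 <4,0,0>
C:2↔3 J2 <4,0,1>
#4 <5,0,1>
P:4↔3 J1 <5,1,1>
P:0↔4 J1 <5,2,1>
C:2↔0 J2 <5,2,2>
P:4↔2 J1 <5,3,2>
#5 <6,3,2>
P:1↔5 J1 <6,4,2>
P:0↔1 J1 <6,5,2>
P:5↔4 J1 <6,6,2>
R:5↔0 J1 <6,7,2>
R:3↔5 J1 <6,8,2>
3×5 − 2×8 − 1×2 = -3

M = -3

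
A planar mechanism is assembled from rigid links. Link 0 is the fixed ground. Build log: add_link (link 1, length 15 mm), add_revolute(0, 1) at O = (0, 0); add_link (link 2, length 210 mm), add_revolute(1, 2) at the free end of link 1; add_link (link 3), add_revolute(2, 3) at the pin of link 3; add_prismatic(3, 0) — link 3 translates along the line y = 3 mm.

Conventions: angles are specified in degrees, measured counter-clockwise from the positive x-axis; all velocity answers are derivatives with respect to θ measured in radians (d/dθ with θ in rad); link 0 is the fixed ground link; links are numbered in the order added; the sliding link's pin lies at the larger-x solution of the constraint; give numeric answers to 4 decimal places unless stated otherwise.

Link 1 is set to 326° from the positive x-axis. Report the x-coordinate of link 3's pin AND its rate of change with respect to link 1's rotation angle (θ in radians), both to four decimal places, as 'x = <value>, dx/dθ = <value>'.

geometry: r = 15 mm, L = 210 mm, e = 3 mm
crank pin P = (r cos θ, r sin θ) = (12.435564, -8.387894)
h = r sin θ − e = -8.387894 − 3 = -11.387894
x = r cos θ + √(L² − h²) = 12.435564 + 209.691001 = 222.126565
dx/dθ = −r sin θ − h·r cos θ/√(L² − h²) (θ in radians; h = -11.387894) = 9.063244

x = 222.1266, dx/dθ = 9.0632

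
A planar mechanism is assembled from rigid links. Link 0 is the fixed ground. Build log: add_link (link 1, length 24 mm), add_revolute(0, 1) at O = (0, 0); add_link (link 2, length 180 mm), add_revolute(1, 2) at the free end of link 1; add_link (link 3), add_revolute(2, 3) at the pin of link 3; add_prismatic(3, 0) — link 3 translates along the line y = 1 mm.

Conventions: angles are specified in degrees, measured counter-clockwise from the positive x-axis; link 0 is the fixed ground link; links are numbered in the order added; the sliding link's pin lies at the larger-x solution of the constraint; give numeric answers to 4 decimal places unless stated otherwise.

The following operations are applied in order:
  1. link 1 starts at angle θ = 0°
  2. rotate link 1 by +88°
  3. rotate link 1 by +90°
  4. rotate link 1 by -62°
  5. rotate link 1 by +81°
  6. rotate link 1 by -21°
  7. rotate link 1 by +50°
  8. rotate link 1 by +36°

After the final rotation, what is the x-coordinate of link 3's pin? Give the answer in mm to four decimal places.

geometry: r = 24 mm, L = 180 mm, e = 1 mm; θ starts at 0°
rotate link 1 by +88°: θ ← 0° +88° = 88°
rotate link 1 by +90°: θ ← 88° +90° = 178°
rotate link 1 by -62°: θ ← 178° -62° = 116°
rotate link 1 by +81°: θ ← 116° +81° = 197°
rotate link 1 by -21°: θ ← 197° -21° = 176°
rotate link 1 by +50°: θ ← 176° +50° = 226°
rotate link 1 by +36°: θ ← 226° +36° = 262°
crank pin P = (r cos θ, r sin θ) = (-3.340154, -23.766434)
h = r sin θ − e = -23.766434 − 1 = -24.766434
x = r cos θ + √(L² − h²) = -3.340154 + 178.288036 = 174.947882

174.9479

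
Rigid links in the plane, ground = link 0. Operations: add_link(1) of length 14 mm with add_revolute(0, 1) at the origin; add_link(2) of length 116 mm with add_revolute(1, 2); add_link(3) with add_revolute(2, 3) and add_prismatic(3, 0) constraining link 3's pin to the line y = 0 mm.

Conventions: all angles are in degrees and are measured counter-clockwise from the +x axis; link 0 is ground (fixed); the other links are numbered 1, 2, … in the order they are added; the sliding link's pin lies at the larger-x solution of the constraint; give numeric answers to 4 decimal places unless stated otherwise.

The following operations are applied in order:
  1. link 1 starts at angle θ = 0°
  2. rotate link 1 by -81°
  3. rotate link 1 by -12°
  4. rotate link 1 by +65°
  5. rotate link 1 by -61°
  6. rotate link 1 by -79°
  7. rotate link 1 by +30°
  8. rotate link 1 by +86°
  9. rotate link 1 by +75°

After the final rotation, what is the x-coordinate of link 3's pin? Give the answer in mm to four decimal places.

geometry: r = 14 mm, L = 116 mm, e = 0 mm; θ starts at 0°
rotate link 1 by -81°: θ ← 0° -81° = -81°
rotate link 1 by -12°: θ ← -81° -12° = -93°
rotate link 1 by +65°: θ ← -93° +65° = -28°
rotate link 1 by -61°: θ ← -28° -61° = -89°
rotate link 1 by -79°: θ ← -89° -79° = -168°
rotate link 1 by +30°: θ ← -168° +30° = -138°
rotate link 1 by +86°: θ ← -138° +86° = -52°
rotate link 1 by +75°: θ ← -52° +75° = 23°
crank pin P = (r cos θ, r sin θ) = (12.887068, 5.470236)
h = r sin θ − e = 5.470236 − 0 = 5.470236
x = r cos θ + √(L² − h²) = 12.887068 + 115.870948 = 128.758016

128.7580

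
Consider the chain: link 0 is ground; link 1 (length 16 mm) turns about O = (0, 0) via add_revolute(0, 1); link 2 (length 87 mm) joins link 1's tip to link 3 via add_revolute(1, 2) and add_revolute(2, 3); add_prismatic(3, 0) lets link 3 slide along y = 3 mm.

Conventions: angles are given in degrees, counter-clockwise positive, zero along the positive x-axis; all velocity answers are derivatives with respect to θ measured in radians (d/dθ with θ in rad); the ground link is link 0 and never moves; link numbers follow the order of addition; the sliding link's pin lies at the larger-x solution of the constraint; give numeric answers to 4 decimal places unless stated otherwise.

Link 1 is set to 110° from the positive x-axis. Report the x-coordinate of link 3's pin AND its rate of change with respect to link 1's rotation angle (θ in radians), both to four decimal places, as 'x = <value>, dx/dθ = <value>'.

geometry: r = 16 mm, L = 87 mm, e = 3 mm
crank pin P = (r cos θ, r sin θ) = (-5.472322, 15.035082)
h = r sin θ − e = 15.035082 − 3 = 12.035082
x = r cos θ + √(L² − h²) = -5.472322 + 86.163547 = 80.691225
dx/dθ = −r sin θ − h·r cos θ/√(L² − h²) (θ in radians; h = 12.035082) = -14.270723

x = 80.6912, dx/dθ = -14.2707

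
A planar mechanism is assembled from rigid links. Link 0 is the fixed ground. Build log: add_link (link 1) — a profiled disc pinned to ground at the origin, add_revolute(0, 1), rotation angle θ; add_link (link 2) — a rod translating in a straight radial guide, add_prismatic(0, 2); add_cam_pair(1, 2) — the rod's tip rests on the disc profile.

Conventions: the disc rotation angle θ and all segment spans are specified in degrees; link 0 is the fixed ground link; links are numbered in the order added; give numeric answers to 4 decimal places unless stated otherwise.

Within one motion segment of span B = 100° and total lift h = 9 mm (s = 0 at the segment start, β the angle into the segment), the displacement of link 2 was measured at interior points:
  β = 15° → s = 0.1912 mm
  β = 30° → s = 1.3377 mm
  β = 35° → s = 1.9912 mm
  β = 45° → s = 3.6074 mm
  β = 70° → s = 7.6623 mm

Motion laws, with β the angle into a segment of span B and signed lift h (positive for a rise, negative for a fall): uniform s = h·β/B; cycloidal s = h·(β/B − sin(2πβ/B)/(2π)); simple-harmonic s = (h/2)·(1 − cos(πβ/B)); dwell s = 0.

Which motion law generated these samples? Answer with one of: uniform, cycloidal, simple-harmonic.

candidates at β/B = r: uniform s = h·r (linear in β); cycloidal s = h·(r − sin(2πr)/(2π)); simple-harmonic s = (h/2)(1 − cos(πr))
β=15°: printed 0.1912 | uniform 1.3500, cycloidal 0.1912, simple-harmonic 0.4905
β=30°: printed 1.3377 | uniform 2.7000, cycloidal 1.3377, simple-harmonic 1.8550
β=35°: printed 1.9912 | uniform 3.1500, cycloidal 1.9912, simple-harmonic 2.4570
β=45°: printed 3.6074 | uniform 4.0500, cycloidal 3.6074, simple-harmonic 3.7960
β=70°: printed 7.6623 | uniform 6.3000, cycloidal 7.6623, simple-harmonic 7.1450
only one law matches every sample → cycloidal

cycloidal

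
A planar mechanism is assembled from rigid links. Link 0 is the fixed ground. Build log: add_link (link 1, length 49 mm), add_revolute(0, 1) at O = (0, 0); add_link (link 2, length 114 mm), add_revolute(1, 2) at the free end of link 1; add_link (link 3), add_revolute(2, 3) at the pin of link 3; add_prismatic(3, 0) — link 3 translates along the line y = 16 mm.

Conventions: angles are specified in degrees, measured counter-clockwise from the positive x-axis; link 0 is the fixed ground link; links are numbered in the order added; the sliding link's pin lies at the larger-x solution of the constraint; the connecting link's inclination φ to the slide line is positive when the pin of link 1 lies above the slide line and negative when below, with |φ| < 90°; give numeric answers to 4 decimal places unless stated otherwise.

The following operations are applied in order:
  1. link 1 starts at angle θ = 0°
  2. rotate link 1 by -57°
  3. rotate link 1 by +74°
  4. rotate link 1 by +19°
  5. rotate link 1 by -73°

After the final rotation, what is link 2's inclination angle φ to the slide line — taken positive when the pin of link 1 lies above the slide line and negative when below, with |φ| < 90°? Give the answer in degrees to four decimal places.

geometry: r = 49 mm, L = 114 mm, e = 16 mm; θ starts at 0°
rotate link 1 by -57°: θ ← 0° -57° = -57°
rotate link 1 by +74°: θ ← -57° +74° = 17°
rotate link 1 by +19°: θ ← 17° +19° = 36°
rotate link 1 by -73°: θ ← 36° -73° = -37°
h = r sin θ − e = -29.488936 − 16 = -45.488936
sin φ = h / L = -45.488936 / 114 = -0.39902576
φ = arcsin(-0.39902576) = -23.517288°

-23.5173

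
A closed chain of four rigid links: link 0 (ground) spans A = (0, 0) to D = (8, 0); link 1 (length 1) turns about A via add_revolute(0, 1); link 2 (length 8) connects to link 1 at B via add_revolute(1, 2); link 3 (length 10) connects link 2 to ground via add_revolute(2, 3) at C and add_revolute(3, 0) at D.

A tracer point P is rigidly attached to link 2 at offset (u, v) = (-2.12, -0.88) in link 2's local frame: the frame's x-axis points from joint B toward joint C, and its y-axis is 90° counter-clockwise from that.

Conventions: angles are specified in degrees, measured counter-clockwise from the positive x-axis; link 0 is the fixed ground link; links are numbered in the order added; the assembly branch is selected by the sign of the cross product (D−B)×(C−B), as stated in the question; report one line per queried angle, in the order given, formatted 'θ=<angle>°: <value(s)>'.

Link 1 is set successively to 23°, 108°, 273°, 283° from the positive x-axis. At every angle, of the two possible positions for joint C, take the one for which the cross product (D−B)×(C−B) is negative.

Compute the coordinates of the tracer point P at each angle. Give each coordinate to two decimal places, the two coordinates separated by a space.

A=(0,0), D=(8.00,0)
θ=23°: B = A + 1.00·(cos23°, sin23°) = (0.9205, 0.3907)
θ=23°: |BD| = 7.0903
θ=23°: circle(B,8.00) ∩ circle(D,10.00): a=1.0064, h=7.9364
θ=23°:   candidates: C₊=(2.3628,8.2596) cross=56.271; C₋=(1.4881,-7.5891) cross=-56.271
θ=23°:   branch - wants cross < 0 → take C=(1.4881,-7.5891) (cross=-56.271)
θ=23°: ex = (C−B)/|BC| = (0.0709,-0.9975); ey = (0.9975,0.0709)
θ=23°: P = B + -2.12·ex + -0.88·ey = (-0.1077,2.4430)
θ=108°: B = A + 1.00·(cos108°, sin108°) = (-0.3090, 0.9511)
θ=108°: |BD| = 8.3633
θ=108°: circle(B,8.00) ∩ circle(D,10.00): a=2.0294, h=7.7383
θ=108°:   candidates: C₊=(2.5872,8.4084) cross=64.718; C₋=(0.8272,-6.9678) cross=-64.718
θ=108°:   branch - wants cross < 0 → take C=(0.8272,-6.9678) (cross=-64.718)
θ=108°: ex = (C−B)/|BC| = (0.1420,-0.9899); ey = (0.9899,0.1420)
θ=108°: P = B + -2.12·ex + -0.88·ey = (-1.4812,2.9246)
θ=273°: B = A + 1.00·(cos273°, sin273°) = (0.0523, -0.9986)
θ=273°: |BD| = 8.0102
θ=273°: circle(B,8.00) ∩ circle(D,10.00): a=1.7579, h=7.8045
θ=273°:   candidates: C₊=(0.8236,6.9641) cross=62.515; C₋=(2.7695,-8.5230) cross=-62.515
θ=273°:   branch - wants cross < 0 → take C=(2.7695,-8.5230) (cross=-62.515)
θ=273°: ex = (C−B)/|BC| = (0.3397,-0.9406); ey = (0.9406,0.3397)
θ=273°: P = B + -2.12·ex + -0.88·ey = (-1.4954,0.6964)
θ=283°: B = A + 1.00·(cos283°, sin283°) = (0.2250, -0.9744)
θ=283°: |BD| = 7.8359
θ=283°: circle(B,8.00) ∩ circle(D,10.00): a=1.6208, h=7.8341
θ=283°:   candidates: C₊=(0.8590,7.0005) cross=61.387; C₋=(2.8073,-8.5461) cross=-61.387
θ=283°:   branch - wants cross < 0 → take C=(2.8073,-8.5461) (cross=-61.387)
θ=283°: ex = (C−B)/|BC| = (0.3228,-0.9465); ey = (0.9465,0.3228)
θ=283°: P = B + -2.12·ex + -0.88·ey = (-1.2923,0.7481)

θ=23°: -0.11 2.44
θ=108°: -1.48 2.92
θ=273°: -1.50 0.70
θ=283°: -1.29 0.75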